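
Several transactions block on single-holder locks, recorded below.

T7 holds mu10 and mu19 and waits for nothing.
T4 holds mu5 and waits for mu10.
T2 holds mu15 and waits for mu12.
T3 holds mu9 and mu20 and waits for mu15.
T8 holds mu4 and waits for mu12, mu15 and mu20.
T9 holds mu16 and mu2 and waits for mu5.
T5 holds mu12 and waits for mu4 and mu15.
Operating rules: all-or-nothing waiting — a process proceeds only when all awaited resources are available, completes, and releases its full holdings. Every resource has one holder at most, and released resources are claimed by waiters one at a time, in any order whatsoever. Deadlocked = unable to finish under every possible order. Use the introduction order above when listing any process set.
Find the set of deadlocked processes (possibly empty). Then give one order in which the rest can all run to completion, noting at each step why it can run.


Deadlocked: T2, T3, T8 and T5.
Key observation: the cycle T2 -> T5 -> T2 can never break — each member waits on the next; T3 and T8 are caught in further circular waits.
A valid finishing order for the others: T7, T4, T9.
Step-by-step check:
  T7 waits on nothing -> runs at once and releases mu10 and mu19
  T4 waits on mu10 — all released -> runs and releases mu5
  T9 waits on mu5 — all released -> runs and releases mu16 and mu2


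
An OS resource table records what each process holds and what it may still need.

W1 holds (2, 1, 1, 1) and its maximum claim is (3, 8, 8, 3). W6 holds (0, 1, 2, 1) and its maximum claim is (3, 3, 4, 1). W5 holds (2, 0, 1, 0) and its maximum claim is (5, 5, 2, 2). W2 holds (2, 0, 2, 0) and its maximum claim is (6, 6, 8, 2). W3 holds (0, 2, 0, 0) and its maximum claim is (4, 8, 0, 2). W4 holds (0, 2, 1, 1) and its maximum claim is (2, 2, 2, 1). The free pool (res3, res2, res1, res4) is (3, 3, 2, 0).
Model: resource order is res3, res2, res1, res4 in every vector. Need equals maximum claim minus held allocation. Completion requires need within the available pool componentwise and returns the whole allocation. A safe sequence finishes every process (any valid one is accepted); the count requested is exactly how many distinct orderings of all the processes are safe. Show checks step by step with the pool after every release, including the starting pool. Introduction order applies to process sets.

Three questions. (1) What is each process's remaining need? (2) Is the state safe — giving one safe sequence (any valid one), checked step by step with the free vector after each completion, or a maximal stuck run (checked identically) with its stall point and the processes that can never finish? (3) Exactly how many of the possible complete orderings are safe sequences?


(1) Remaining need (order res3, res2, res1, res4):
  W1: (1, 7, 7, 2)
  W6: (3, 2, 2, 0)
  W5: (3, 5, 1, 2)
  W2: (4, 6, 6, 2)
  W3: (4, 6, 0, 2)
  W4: (2, 0, 1, 0)
(2) SAFE. One safe sequence: W4, W6, W5, W3, W2, W1.
Key observation: the first exact fit in this order is W6 — it needs (3, 2, 2, 0) with (3, 5, 3, 1) free, meeting a requested resource to the last unit.
Walking it through:
  pool = (3, 3, 2, 0)
  W4 needs (2, 0, 1, 0) <= (3, 3, 2, 0) -> finishes; pool += (0, 2, 1, 1) = (3, 5, 3, 1)
  W6 needs (3, 2, 2, 0) <= (3, 5, 3, 1) -> finishes; pool += (0, 1, 2, 1) = (3, 6, 5, 2)
  W5 needs (3, 5, 1, 2) <= (3, 6, 5, 2) -> finishes; pool += (2, 0, 1, 0) = (5, 6, 6, 2)
  W3 needs (4, 6, 0, 2) <= (5, 6, 6, 2) -> finishes; pool += (0, 2, 0, 0) = (5, 8, 6, 2)
  W2 needs (4, 6, 6, 2) <= (5, 8, 6, 2) -> finishes; pool += (2, 0, 2, 0) = (7, 8, 8, 2)
  W1 needs (1, 7, 7, 2) <= (7, 8, 8, 2) -> finishes; pool += (2, 1, 1, 1) = (9, 9, 9, 3)
(3) The exact count: 4 of the possible complete orderings are safe sequences.


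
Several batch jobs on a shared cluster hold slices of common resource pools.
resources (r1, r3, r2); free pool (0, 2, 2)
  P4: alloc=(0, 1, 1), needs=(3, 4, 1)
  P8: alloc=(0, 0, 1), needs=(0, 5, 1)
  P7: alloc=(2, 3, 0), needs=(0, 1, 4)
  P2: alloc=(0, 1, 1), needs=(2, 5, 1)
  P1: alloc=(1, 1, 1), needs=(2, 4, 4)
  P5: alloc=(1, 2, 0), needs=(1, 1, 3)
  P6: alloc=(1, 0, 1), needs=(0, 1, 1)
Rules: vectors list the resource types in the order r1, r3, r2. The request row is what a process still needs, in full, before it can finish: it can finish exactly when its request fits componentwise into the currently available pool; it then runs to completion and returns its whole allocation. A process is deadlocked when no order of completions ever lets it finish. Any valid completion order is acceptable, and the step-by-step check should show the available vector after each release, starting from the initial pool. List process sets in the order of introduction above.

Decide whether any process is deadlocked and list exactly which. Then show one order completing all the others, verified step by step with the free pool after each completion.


The deadlocked set is P4, P8, P7, P2 and P1.
Key observation: after P6, P5 the pool peaks at (2, 4, 3), and each blocked process is short somewhere: P4 on r1; P8 on r3; P7 on r2; P2 on r3; P1 on r2.
A valid finishing order for the others: P6, P5. Verifying each step:
  pool = (0, 2, 2)
  P6 needs (0, 1, 1) <= (0, 2, 2) -> finishes; pool += (1, 0, 1) = (1, 2, 3)
  P5 needs (1, 1, 3) <= (1, 2, 3) -> finishes; pool += (1, 2, 0) = (2, 4, 3)
The blocked processes can never fit:
  P4 still needs (3, 4, 1) but only (2, 4, 3) is free — short on r1
  P8 still needs (0, 5, 1) but only (2, 4, 3) is free — short on r3
  P7 still needs (0, 1, 4) but only (2, 4, 3) is free — short on r2
  P2 still needs (2, 5, 1) but only (2, 4, 3) is free — short on r3
  P1 still needs (2, 4, 4) but only (2, 4, 3) is free — short on r2


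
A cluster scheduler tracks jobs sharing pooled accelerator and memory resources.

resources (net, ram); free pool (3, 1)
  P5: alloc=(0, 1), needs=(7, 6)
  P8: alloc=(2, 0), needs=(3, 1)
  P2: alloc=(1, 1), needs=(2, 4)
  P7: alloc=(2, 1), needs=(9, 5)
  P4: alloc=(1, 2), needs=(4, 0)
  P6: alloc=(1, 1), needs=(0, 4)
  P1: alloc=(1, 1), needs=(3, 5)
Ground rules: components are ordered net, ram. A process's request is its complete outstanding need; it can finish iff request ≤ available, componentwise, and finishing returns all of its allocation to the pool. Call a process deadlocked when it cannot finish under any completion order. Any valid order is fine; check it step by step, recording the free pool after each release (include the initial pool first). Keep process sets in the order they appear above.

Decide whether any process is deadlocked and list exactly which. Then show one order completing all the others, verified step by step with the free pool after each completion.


The deadlocked set is P5, P2, P7, P6 and P1.
Key observation: even finishing P8, P4 leaves just (6, 3) free — too little ram for any of the remaining processes.
One completion order for the rest: P8, P4. Step-by-step check:
  pool = (3, 1)
  P8 needs (3, 1) <= (3, 1) -> finishes; pool += (2, 0) = (5, 1)
  P4 needs (4, 0) <= (5, 1) -> finishes; pool += (1, 2) = (6, 3)
The blocked processes can never fit:
  P5 still needs (7, 6) but only (6, 3) is free — short on net and ram
  P2 still needs (2, 4) but only (6, 3) is free — short on ram
  P7 still needs (9, 5) but only (6, 3) is free — short on net and ram
  P6 still needs (0, 4) but only (6, 3) is free — short on ram
  P1 still needs (3, 5) but only (6, 3) is free — short on ram


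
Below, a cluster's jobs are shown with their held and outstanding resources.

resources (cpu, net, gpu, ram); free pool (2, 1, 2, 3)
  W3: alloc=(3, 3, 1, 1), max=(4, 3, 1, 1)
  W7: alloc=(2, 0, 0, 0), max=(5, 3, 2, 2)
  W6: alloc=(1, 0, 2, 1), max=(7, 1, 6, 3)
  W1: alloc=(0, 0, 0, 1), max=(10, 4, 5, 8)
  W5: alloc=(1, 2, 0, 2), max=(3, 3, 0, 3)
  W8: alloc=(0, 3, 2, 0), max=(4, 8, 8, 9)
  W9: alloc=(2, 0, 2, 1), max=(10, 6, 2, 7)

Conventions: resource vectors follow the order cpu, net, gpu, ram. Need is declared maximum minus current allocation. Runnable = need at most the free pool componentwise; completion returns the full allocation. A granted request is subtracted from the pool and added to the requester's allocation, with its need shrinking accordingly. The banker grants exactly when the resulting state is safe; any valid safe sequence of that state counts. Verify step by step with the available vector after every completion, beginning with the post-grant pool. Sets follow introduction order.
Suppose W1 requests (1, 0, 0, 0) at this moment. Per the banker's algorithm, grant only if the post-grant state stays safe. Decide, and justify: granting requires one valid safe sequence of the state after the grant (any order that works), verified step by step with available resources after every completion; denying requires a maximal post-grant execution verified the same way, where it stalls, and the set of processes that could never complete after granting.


DENY. Granting would leave the state unsafe.
Key observation: after W3, W7, W5 the pool peaks at (7, 6, 3, 6), and each blocked process is short somewhere: W6 on gpu; W1 on cpu, gpu, ram; W8 on gpu, ram; W9 on cpu.
After a pretend grant, a maximal execution: W3, W7, W5 — then nothing else fits. Step-by-step check:
  pool = (1, 1, 2, 3)
  W3 needs (1, 0, 0, 0) <= (1, 1, 2, 3) -> finishes; pool += (3, 3, 1, 1) = (4, 4, 3, 4)
  W7 needs (3, 3, 2, 2) <= (4, 4, 3, 4) -> finishes; pool += (2, 0, 0, 0) = (6, 4, 3, 4)
  W5 needs (2, 1, 0, 1) <= (6, 4, 3, 4) -> finishes; pool += (1, 2, 0, 2) = (7, 6, 3, 6)
  W6 cannot run: need (6, 1, 4, 2) vs free (7, 6, 3, 6) (insufficient gpu)
  W1 cannot run: need (9, 4, 5, 7) vs free (7, 6, 3, 6) (insufficient cpu, gpu and ram)
  W8 cannot run: need (4, 5, 6, 9) vs free (7, 6, 3, 6) (insufficient gpu and ram)
  W9 cannot run: need (8, 6, 0, 6) vs free (7, 6, 3, 6) (insufficient cpu)
Processes that could never finish after the grant: W6, W1, W8 and W9.


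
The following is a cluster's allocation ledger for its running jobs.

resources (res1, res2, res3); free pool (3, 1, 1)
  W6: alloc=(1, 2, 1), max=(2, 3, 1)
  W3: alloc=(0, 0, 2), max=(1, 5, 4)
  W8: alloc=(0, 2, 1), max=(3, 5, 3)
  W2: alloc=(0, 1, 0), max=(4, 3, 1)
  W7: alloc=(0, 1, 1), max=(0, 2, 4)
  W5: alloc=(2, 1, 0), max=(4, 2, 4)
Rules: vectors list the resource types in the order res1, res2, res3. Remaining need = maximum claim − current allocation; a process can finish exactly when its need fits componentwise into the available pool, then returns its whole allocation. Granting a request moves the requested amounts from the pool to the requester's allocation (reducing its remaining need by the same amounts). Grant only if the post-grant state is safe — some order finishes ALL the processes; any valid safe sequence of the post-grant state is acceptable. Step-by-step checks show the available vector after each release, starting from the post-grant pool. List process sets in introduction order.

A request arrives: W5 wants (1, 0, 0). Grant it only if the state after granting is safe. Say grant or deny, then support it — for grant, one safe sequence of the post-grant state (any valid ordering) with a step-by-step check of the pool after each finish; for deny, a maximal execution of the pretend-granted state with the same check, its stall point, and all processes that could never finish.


GRANT. The post-grant state is safe; one safe sequence: W6, W8, W3, W7, W5, W2.
Key observation: (2, 1, 1) free after granting still covers W6 first, and each release covers the next.
Step-by-step check of the post-grant state:
  pool = (2, 1, 1)
  W6 needs (1, 1, 0) <= (2, 1, 1) -> finishes; pool += (1, 2, 1) = (3, 3, 2)
  W8 needs (3, 3, 2) <= (3, 3, 2) -> finishes; pool += (0, 2, 1) = (3, 5, 3)
  W3 needs (1, 5, 2) <= (3, 5, 3) -> finishes; pool += (0, 0, 2) = (3, 5, 5)
  W7 needs (0, 1, 3) <= (3, 5, 5) -> finishes; pool += (0, 1, 1) = (3, 6, 6)
  W5 needs (1, 1, 4) <= (3, 6, 6) -> finishes; pool += (3, 1, 0) = (6, 7, 6)
  W2 needs (4, 2, 1) <= (6, 7, 6) -> finishes; pool += (0, 1, 0) = (6, 8, 6)


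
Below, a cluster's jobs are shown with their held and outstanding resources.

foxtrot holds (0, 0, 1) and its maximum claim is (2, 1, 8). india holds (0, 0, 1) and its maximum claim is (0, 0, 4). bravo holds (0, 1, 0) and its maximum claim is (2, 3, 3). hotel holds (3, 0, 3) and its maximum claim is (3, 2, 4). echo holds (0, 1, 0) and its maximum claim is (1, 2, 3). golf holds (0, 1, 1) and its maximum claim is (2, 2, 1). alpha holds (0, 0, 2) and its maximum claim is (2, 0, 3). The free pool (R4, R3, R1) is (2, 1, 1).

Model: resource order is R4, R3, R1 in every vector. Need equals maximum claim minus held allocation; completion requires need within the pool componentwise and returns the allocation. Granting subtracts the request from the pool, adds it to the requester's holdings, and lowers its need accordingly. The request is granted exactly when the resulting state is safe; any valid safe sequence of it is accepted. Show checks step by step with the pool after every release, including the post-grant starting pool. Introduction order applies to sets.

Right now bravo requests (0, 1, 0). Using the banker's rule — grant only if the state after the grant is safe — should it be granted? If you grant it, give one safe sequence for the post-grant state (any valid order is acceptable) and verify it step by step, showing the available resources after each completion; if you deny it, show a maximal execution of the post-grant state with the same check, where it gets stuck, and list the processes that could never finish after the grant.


DENY. Granting would leave the state unsafe.
Key observation: alpha, india can finish, but then (2, 0, 4) is all there is, and the blocked group's R3 demands exceed it.
On the post-grant state, alpha, india is a maximal run — nothing extends it. Verifying each step:
  pool = (2, 0, 1)
  alpha: need (2, 0, 1) fits (2, 0, 1); releases (0, 0, 2), pool now (2, 0, 3)
  india: need (0, 0, 3) fits (2, 0, 3); releases (0, 0, 1), pool now (2, 0, 4)
  foxtrot cannot run: need (2, 1, 7) vs free (2, 0, 4) (insufficient R3 and R1)
  bravo cannot run: need (2, 1, 3) vs free (2, 0, 4) (insufficient R3)
  hotel cannot run: need (0, 2, 1) vs free (2, 0, 4) (insufficient R3)
  echo cannot run: need (1, 1, 3) vs free (2, 0, 4) (insufficient R3)
  golf cannot run: need (2, 1, 0) vs free (2, 0, 4) (insufficient R3)
Post-grant, the permanently blocked set is foxtrot, bravo, hotel, echo and golf.


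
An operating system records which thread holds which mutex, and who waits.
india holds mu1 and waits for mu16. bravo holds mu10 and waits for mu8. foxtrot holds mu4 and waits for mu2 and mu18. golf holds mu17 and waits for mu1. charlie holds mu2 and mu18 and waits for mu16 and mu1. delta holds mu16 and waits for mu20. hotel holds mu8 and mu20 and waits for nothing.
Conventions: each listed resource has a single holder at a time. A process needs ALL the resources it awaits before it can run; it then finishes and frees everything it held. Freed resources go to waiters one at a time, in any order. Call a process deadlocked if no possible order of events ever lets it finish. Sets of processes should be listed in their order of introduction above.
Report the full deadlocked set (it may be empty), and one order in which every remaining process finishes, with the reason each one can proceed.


The deadlocked set is empty.
Key observation: all waits point, directly or indirectly, at processes that can finish, so nothing is permanently blocked.
One completion order for the rest: hotel, delta, india, charlie, bravo, foxtrot, golf.
Step-by-step check:
  hotel: no waits; runs immediately, freeing mu8 and mu20
  delta: everything it awaited (mu20) is free; runs, freeing mu16
  india: everything it awaited (mu16) is free; runs, freeing mu1
  charlie: everything it awaited (mu16 and mu1) is free; runs, freeing mu2 and mu18
  bravo: everything it awaited (mu8) is free; runs, freeing mu10
  foxtrot: everything it awaited (mu2 and mu18) is free; runs, freeing mu4
  golf: everything it awaited (mu1) is free; runs, freeing mu17


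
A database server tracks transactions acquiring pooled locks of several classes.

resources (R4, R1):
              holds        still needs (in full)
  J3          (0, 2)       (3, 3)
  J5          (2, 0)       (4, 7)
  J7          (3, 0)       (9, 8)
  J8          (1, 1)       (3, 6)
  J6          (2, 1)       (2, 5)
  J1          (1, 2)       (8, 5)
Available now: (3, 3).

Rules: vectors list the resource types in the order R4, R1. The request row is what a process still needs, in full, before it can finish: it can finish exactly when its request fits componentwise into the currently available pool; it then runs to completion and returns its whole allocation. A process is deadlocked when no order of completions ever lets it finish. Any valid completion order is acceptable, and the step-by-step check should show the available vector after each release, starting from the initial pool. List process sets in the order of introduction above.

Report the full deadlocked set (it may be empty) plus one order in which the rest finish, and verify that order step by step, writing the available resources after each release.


The deadlocked set is empty.
Key observation: there is always a runnable process — J3 first — so the state unwinds completely.
The rest can finish in the order J3, J6, J8, J5, J1, J7. Verifying each step:
  pool = (3, 3)
  run J3 (needs (3, 3), free (3, 3)); after release of (0, 2) the pool is (3, 5)
  run J6 (needs (2, 5), free (3, 5)); after release of (2, 1) the pool is (5, 6)
  run J8 (needs (3, 6), free (5, 6)); after release of (1, 1) the pool is (6, 7)
  run J5 (needs (4, 7), free (6, 7)); after release of (2, 0) the pool is (8, 7)
  run J1 (needs (8, 5), free (8, 7)); after release of (1, 2) the pool is (9, 9)
  run J7 (needs (9, 8), free (9, 9)); after release of (3, 0) the pool is (12, 9)


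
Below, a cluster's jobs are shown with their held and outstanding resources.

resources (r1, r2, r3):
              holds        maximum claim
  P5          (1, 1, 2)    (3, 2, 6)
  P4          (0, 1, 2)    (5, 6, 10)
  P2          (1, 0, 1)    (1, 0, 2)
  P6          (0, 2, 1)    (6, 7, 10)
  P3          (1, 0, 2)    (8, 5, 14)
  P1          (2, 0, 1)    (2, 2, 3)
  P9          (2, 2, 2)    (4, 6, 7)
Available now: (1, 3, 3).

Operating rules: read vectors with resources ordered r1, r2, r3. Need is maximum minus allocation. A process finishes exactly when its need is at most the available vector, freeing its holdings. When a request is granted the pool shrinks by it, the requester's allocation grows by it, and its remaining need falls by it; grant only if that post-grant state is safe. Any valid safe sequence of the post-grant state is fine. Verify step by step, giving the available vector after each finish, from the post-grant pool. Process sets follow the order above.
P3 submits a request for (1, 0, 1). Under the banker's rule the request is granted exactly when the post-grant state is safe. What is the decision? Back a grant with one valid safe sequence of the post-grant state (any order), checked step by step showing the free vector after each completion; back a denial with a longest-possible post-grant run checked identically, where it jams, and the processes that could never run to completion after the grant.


GRANT. The post-grant state is safe; one safe sequence: P1, P2, P5, P9, P4, P6, P3.
Key observation: after the grant the pool drops to (0, 3, 2), which still lets P1 finish first and unwind the rest.
Check on the post-grant state, step by step:
  pool = (0, 3, 2)
  P1: need (0, 2, 2) fits (0, 3, 2); releases (2, 0, 1), pool now (2, 3, 3)
  P2: need (0, 0, 1) fits (2, 3, 3); releases (1, 0, 1), pool now (3, 3, 4)
  P5: need (2, 1, 4) fits (3, 3, 4); releases (1, 1, 2), pool now (4, 4, 6)
  P9: need (2, 4, 5) fits (4, 4, 6); releases (2, 2, 2), pool now (6, 6, 8)
  P4: need (5, 5, 8) fits (6, 6, 8); releases (0, 1, 2), pool now (6, 7, 10)
  P6: need (6, 5, 9) fits (6, 7, 10); releases (0, 2, 1), pool now (6, 9, 11)
  P3: need (6, 5, 11) fits (6, 9, 11); releases (2, 0, 3), pool now (8, 9, 14)


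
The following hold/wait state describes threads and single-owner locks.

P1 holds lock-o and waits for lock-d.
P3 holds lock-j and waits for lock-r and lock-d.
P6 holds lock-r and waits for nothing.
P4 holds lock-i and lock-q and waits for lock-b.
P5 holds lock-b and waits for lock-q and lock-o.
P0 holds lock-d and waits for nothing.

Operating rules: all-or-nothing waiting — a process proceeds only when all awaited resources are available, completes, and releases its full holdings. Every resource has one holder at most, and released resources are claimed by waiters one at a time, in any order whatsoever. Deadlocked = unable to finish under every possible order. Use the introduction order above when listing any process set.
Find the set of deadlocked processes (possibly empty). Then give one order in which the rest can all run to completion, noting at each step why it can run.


The deadlocked set is P4 and P5.
Key observation: along P4 -> P5 -> P4, each member waits on what the next one holds — a deadlock; no other process is dragged down with it.
One completion order for the rest: P0, P1, P6, P3.
Walking it through:
  P0: no waits; runs immediately, freeing lock-d
  P1: everything it awaited (lock-d) is free; runs, freeing lock-o
  P6: no waits; runs immediately, freeing lock-r
  P3: everything it awaited (lock-r and lock-d) is free; runs, freeing lock-j


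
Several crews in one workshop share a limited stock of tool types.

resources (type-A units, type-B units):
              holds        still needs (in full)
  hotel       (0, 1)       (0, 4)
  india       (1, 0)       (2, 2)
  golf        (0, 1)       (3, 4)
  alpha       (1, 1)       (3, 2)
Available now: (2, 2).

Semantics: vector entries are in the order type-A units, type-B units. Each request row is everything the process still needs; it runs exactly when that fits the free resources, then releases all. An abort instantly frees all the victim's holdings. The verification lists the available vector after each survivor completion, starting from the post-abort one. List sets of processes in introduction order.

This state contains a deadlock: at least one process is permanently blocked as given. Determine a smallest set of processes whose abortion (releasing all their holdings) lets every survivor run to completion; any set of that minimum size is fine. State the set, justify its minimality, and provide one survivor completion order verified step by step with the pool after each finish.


Minimum abort set: golf.
Key observation: hotel had no path to completion before; after the abort of golf ((0, 1) returned), step 3 is where it fits.
Why nothing smaller works: aborting no one leaves the state deadlocked as given.
One survivor order: india, alpha, hotel. Step-by-step check (post-abort pool first):
  pool = (2, 3)
  india needs (2, 2) <= (2, 3) -> finishes; pool += (1, 0) = (3, 3)
  alpha needs (3, 2) <= (3, 3) -> finishes; pool += (1, 1) = (4, 4)
  hotel needs (0, 4) <= (4, 4) -> finishes; pool += (0, 1) = (4, 5)


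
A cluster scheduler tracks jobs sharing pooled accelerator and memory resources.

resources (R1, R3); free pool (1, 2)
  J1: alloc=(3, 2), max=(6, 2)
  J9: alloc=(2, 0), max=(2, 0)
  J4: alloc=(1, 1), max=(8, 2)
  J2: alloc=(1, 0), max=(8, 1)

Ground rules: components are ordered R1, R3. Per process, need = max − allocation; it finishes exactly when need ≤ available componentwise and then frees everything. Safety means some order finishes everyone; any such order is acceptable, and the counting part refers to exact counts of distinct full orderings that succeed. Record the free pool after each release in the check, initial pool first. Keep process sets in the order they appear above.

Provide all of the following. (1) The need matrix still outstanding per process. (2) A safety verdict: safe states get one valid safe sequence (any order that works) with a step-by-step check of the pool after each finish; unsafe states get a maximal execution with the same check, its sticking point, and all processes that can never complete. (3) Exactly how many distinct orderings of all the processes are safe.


(1) Need matrix, components ordered R1, R3:
  J1: (3, 0)
  J9: (0, 0)
  J4: (7, 1)
  J2: (7, 1)
(2) UNSAFE — no complete ordering exists.
Key observation: the pool after J9, J1 is (6, 4); every surviving request exceeds it in R1, so progress ends there.
A maximal execution: J9, J1 — then nothing else fits. Walking it through:
  pool = (1, 2)
  J9: need (0, 0) fits (1, 2); releases (2, 0), pool now (3, 2)
  J1: need (3, 0) fits (3, 2); releases (3, 2), pool now (6, 4)
  J4 cannot run: need (7, 1) vs free (6, 4) (insufficient R1)
  J2 cannot run: need (7, 1) vs free (6, 4) (insufficient R1)
Processes that can never finish: J4 and J2.
(3) Precisely 0 of the possible complete orderings are safe sequences.


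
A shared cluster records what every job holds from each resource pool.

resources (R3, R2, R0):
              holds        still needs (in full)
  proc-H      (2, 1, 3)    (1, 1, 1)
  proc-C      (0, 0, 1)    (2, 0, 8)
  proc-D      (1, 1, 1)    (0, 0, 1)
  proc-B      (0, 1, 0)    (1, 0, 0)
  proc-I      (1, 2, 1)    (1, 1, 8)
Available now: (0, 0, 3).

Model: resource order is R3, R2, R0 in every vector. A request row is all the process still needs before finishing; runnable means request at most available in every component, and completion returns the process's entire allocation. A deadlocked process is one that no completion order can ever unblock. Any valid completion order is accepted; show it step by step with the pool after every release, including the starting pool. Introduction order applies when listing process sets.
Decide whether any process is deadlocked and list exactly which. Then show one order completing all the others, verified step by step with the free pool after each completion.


The deadlocked set is proc-C and proc-I.
Key observation: once proc-D, proc-B, proc-H finish, the pool peaks at (3, 3, 7) — and every remaining process still needs more R0 than that.
A valid finishing order for the others: proc-D, proc-B, proc-H. Verifying each step:
  pool = (0, 0, 3)
  proc-D needs (0, 0, 1) <= (0, 0, 3) -> finishes; pool += (1, 1, 1) = (1, 1, 4)
  proc-B needs (1, 0, 0) <= (1, 1, 4) -> finishes; pool += (0, 1, 0) = (1, 2, 4)
  proc-H needs (1, 1, 1) <= (1, 2, 4) -> finishes; pool += (2, 1, 3) = (3, 3, 7)
None of the blocked processes ever fits:
  proc-C cannot run: need (2, 0, 8) vs free (3, 3, 7) (insufficient R0)
  proc-I cannot run: need (1, 1, 8) vs free (3, 3, 7) (insufficient R0)


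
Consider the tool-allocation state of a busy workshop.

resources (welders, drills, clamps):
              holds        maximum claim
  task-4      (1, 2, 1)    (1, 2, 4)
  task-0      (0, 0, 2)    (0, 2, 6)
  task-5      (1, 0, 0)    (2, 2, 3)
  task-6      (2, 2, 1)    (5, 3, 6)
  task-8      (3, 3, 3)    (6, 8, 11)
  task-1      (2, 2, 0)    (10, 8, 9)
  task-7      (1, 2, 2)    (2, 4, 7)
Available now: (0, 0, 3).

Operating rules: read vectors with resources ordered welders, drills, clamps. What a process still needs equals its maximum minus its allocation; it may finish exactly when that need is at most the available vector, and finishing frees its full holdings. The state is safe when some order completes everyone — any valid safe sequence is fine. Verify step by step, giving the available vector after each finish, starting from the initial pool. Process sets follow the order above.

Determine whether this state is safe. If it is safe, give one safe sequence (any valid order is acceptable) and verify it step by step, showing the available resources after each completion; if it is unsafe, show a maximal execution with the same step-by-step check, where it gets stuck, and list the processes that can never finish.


SAFE. One safe sequence: task-4, task-5, task-0, task-7, task-6, task-8, task-1.
Key observation: task-4 is the earliest step where a requested resource binds exactly: need (0, 0, 3), pool (0, 0, 3) at its turn.
Verifying each step:
  pool = (0, 0, 3)
  run task-4 (needs (0, 0, 3), free (0, 0, 3)); after release of (1, 2, 1) the pool is (1, 2, 4)
  run task-5 (needs (1, 2, 3), free (1, 2, 4)); after release of (1, 0, 0) the pool is (2, 2, 4)
  run task-0 (needs (0, 2, 4), free (2, 2, 4)); after release of (0, 0, 2) the pool is (2, 2, 6)
  run task-7 (needs (1, 2, 5), free (2, 2, 6)); after release of (1, 2, 2) the pool is (3, 4, 8)
  run task-6 (needs (3, 1, 5), free (3, 4, 8)); after release of (2, 2, 1) the pool is (5, 6, 9)
  run task-8 (needs (3, 5, 8), free (5, 6, 9)); after release of (3, 3, 3) the pool is (8, 9, 12)
  run task-1 (needs (8, 6, 9), free (8, 9, 12)); after release of (2, 2, 0) the pool is (10, 11, 12)


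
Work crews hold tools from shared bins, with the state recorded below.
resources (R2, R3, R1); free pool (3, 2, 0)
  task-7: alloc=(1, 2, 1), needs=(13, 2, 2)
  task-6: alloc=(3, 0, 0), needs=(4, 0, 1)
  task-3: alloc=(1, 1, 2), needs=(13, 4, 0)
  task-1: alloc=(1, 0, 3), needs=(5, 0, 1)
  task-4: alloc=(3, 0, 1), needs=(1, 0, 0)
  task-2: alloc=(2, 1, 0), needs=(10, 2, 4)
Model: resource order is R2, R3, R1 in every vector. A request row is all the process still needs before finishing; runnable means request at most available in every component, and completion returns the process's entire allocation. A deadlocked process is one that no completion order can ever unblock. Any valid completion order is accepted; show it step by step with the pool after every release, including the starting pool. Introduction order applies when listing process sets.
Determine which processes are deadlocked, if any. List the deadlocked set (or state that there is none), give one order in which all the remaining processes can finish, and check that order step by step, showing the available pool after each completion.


The deadlocked set is task-7 and task-3.
Key observation: the wall is R2: completing task-4, task-6, task-1, task-2 brings the pool only to (12, 3, 4), and all the rest need more.
One completion order for the rest: task-4, task-6, task-1, task-2. Step-by-step check:
  pool = (3, 2, 0)
  task-4 needs (1, 0, 0) <= (3, 2, 0) -> finishes; pool += (3, 0, 1) = (6, 2, 1)
  task-6 needs (4, 0, 1) <= (6, 2, 1) -> finishes; pool += (3, 0, 0) = (9, 2, 1)
  task-1 needs (5, 0, 1) <= (9, 2, 1) -> finishes; pool += (1, 0, 3) = (10, 2, 4)
  task-2 needs (10, 2, 4) <= (10, 2, 4) -> finishes; pool += (2, 1, 0) = (12, 3, 4)
None of the blocked processes ever fits:
  task-7 cannot run: need (13, 2, 2) vs free (12, 3, 4) (insufficient R2)
  task-3 cannot run: need (13, 4, 0) vs free (12, 3, 4) (insufficient R2 and R3)


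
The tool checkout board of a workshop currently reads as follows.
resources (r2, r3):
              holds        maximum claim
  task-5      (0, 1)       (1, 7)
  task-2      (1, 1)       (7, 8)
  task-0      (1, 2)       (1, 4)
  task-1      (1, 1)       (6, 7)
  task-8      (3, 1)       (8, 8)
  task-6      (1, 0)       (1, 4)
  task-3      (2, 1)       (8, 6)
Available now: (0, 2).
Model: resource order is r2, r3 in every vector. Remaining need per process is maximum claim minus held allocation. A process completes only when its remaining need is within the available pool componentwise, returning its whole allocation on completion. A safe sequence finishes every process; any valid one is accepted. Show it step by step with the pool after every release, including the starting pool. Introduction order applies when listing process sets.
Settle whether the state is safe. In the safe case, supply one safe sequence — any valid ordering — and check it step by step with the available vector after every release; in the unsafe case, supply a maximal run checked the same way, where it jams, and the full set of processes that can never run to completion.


UNSAFE.
Key observation: r3 is the bottleneck — with task-0, task-6 done the pool holds (2, 4), short of every remaining need.
A maximal execution: task-0, task-6 — then nothing else fits. Verifying each step:
  pool = (0, 2)
  run task-0 (needs (0, 2), free (0, 2)); after release of (1, 2) the pool is (1, 4)
  run task-6 (needs (0, 4), free (1, 4)); after release of (1, 0) the pool is (2, 4)
  task-5 cannot run: need (1, 6) vs free (2, 4) (insufficient r3)
  task-2 cannot run: need (6, 7) vs free (2, 4) (insufficient r2 and r3)
  task-1 cannot run: need (5, 6) vs free (2, 4) (insufficient r2 and r3)
  task-8 cannot run: need (5, 7) vs free (2, 4) (insufficient r2 and r3)
  task-3 cannot run: need (6, 5) vs free (2, 4) (insufficient r2 and r3)
Processes that can never finish: task-5, task-2, task-1, task-8 and task-3.


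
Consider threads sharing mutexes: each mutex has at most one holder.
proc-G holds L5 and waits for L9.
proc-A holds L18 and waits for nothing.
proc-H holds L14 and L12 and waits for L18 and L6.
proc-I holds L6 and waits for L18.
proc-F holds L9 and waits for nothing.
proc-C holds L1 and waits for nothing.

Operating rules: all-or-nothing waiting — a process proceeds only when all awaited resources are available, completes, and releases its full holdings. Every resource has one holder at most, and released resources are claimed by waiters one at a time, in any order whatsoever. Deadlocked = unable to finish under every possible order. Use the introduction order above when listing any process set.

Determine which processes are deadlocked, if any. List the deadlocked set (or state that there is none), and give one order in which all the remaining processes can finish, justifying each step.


The deadlocked set is empty.
Key observation: although several processes wait, no cycle exists — each chain bottoms out at a free runner.
One completion order for the rest: proc-A, proc-I, proc-H, proc-C, proc-F, proc-G.
Verifying each step:
  run proc-A (it waits on nothing); releases L18
  proc-I: everything it awaited (L18) is free; runs, freeing L6
  proc-H: everything it awaited (L18 and L6) is free; runs, freeing L14 and L12
  run proc-C (it waits on nothing); releases L1
  run proc-F (it waits on nothing); releases L9
  proc-G: everything it awaited (L9) is free; runs, freeing L5


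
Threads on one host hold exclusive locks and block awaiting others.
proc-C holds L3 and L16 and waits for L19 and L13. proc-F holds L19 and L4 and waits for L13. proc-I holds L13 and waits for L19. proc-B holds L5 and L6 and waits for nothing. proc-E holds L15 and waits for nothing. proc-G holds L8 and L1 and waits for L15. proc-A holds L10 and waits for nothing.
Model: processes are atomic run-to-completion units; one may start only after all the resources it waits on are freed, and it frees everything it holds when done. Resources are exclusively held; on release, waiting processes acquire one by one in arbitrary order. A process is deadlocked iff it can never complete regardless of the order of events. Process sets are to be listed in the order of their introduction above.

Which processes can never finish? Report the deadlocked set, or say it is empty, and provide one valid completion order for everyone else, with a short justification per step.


Deadlocked set: proc-C, proc-F and proc-I.
Key observation: the knot is the closed ring of waits proc-F -> proc-I -> proc-F; proc-C waits into the deadlock from upstream.
One completion order for the rest: proc-E, proc-G, proc-B, proc-A.
Walking it through:
  proc-E: no waits; runs immediately, freeing L15
  run proc-G (all its waits — L15 — are resolved); releases L8 and L1
  proc-B: no waits; runs immediately, freeing L5 and L6
  proc-A: no waits; runs immediately, freeing L10


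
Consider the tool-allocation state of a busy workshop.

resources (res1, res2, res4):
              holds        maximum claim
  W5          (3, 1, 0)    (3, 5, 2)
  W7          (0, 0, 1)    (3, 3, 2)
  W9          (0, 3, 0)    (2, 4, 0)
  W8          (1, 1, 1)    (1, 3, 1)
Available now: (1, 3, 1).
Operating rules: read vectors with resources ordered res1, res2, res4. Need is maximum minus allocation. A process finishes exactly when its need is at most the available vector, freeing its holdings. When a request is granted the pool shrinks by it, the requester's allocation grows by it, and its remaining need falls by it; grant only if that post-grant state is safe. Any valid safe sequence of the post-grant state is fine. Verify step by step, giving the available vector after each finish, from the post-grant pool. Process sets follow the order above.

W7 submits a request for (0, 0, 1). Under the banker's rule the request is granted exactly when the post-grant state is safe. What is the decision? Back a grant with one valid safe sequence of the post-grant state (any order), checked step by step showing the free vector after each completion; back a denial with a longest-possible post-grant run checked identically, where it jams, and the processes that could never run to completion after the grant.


DENY: after the grant no complete ordering would exist.
Key observation: after W8, W9 the pool peaks at (2, 7, 1), and each blocked process is short somewhere: W5 on res4; W7 on res1.
After a pretend grant, a maximal execution: W8, W9 — then nothing else fits. Verifying each step:
  pool = (1, 3, 0)
  run W8 (needs (0, 2, 0), free (1, 3, 0)); after release of (1, 1, 1) the pool is (2, 4, 1)
  run W9 (needs (2, 1, 0), free (2, 4, 1)); after release of (0, 3, 0) the pool is (2, 7, 1)
  W5 still needs (0, 4, 2) but only (2, 7, 1) is free — short on res4
  W7 still needs (3, 3, 0) but only (2, 7, 1) is free — short on res1
Had the request been granted, W5 and W7 could never finish.


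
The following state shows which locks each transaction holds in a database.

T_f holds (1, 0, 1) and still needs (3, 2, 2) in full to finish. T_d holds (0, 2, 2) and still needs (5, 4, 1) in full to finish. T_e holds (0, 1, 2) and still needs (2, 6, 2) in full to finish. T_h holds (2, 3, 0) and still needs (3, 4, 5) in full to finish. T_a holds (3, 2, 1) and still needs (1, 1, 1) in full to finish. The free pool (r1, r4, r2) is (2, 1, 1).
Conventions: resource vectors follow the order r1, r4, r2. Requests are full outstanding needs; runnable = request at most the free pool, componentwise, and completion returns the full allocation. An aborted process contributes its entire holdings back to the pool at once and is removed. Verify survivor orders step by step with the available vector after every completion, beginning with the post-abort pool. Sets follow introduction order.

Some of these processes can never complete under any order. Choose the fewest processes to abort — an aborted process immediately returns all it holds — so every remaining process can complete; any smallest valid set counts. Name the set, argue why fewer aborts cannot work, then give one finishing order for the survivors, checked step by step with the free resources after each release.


The answer: abort T_d.
Key observation: no ordering could ever have run T_h before the abort of T_d; with (0, 2, 2) back in the pool it fits at step 3.
Minimality: the empty abort set fails — the state is deadlocked as it stands.
Survivors finish in the order: T_a, T_f, T_h, T_e. Verifying each step (pool after the aborts first):
  pool = (2, 3, 3)
  run T_a (needs (1, 1, 1), free (2, 3, 3)); after release of (3, 2, 1) the pool is (5, 5, 4)
  run T_f (needs (3, 2, 2), free (5, 5, 4)); after release of (1, 0, 1) the pool is (6, 5, 5)
  run T_h (needs (3, 4, 5), free (6, 5, 5)); after release of (2, 3, 0) the pool is (8, 8, 5)
  run T_e (needs (2, 6, 2), free (8, 8, 5)); after release of (0, 1, 2) the pool is (8, 9, 7)


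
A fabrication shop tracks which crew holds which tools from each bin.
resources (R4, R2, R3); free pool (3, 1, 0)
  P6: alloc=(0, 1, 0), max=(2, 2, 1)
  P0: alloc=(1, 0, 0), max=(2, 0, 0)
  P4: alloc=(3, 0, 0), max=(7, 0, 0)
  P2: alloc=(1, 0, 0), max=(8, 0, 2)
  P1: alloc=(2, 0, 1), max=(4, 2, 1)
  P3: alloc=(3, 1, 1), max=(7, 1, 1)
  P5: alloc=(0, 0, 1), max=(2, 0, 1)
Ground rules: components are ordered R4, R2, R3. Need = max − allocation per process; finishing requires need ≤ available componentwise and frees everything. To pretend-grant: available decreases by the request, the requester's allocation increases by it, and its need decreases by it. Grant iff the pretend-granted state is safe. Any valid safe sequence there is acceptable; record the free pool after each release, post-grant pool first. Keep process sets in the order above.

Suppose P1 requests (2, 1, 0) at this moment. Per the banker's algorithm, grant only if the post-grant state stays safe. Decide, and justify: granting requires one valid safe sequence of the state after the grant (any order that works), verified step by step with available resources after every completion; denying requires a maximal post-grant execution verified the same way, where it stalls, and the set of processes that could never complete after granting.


DENY — the pretend-granted state is unsafe.
Key observation: after P0, P5 the pool peaks at (2, 0, 1), and each blocked process is short somewhere: P6 on R2; P4 on R4; P2 on R4, R3; P1 on R2; P3 on R4.
Pretend the grant happened; the run P0, P5 goes as far as possible. Step-by-step check:
  pool = (1, 0, 0)
  P0 needs (1, 0, 0) <= (1, 0, 0) -> finishes; pool += (1, 0, 0) = (2, 0, 0)
  P5 needs (2, 0, 0) <= (2, 0, 0) -> finishes; pool += (0, 0, 1) = (2, 0, 1)
  P6 still needs (2, 1, 1) but only (2, 0, 1) is free — short on R2
  P4 still needs (4, 0, 0) but only (2, 0, 1) is free — short on R4
  P2 still needs (7, 0, 2) but only (2, 0, 1) is free — short on R4 and R3
  P1 still needs (0, 1, 0) but only (2, 0, 1) is free — short on R2
  P3 still needs (4, 0, 0) but only (2, 0, 1) is free — short on R4
Processes that could never finish after the grant: P6, P4, P2, P1 and P3.
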